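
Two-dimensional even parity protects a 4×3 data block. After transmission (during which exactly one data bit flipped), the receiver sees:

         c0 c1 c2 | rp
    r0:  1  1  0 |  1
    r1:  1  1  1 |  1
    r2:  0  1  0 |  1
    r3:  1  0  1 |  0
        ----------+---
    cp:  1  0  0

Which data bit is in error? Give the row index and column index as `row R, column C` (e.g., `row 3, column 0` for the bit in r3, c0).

Recompute each row's even parity and compare to rp:
  r0: data parity 0, sent rp 1 → mismatch
  r1: data parity 1, sent rp 1 → ok
  r2: data parity 1, sent rp 1 → ok
  r3: data parity 0, sent rp 0 → ok
Recompute each column's even parity and compare to cp:
  c0: data parity 1, sent cp 1 → ok
  c1: data parity 1, sent cp 0 → mismatch
  c2: data parity 0, sent cp 0 → ok
Exactly one row (r0) and one column (c1) fail → the flipped bit is at their intersection.

row 0, column 1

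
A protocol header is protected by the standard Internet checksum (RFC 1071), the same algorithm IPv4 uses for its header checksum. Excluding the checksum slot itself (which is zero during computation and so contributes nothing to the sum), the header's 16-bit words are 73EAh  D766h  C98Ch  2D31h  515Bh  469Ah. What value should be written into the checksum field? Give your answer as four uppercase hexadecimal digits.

One's-complement addition (fold any carry out of bit 15 back into bit 0):
  0x73EA + 0xD766 = 0x14B50 → wrap carry → 0x4B51
  0x4B51 + 0xC98C = 0x114DD → wrap carry → 0x14DE
  0x14DE + 0x2D31 = 0x0420F
  0x420F + 0x515B = 0x0936A
  0x936A + 0x469A = 0x0DA04
One's-complement sum = 0xDA04.
Checksum = ~0xDA04 & 0xFFFF = 0x25FB.

25FB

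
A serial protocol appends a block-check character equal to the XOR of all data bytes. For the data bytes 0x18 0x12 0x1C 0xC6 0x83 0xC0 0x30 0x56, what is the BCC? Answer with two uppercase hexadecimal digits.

XOR the bytes together:
  start with 0x18
  0x18 ⊕ 0x12 = 0x0A
  0x0A ⊕ 0x1C = 0x16
  0x16 ⊕ 0xC6 = 0xD0
  0xD0 ⊕ 0x83 = 0x53
  0x53 ⊕ 0xC0 = 0x93
  0x93 ⊕ 0x30 = 0xA3
  0xA3 ⊕ 0x56 = 0xF5

F5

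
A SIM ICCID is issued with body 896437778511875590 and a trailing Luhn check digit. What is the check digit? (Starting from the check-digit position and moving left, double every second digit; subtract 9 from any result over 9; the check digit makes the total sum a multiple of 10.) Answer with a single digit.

Partial digits right→left: 0 9 5 5 7 8 1 1 5 8 7 7 7 3 4 6 9 8
Double every second digit counting from the check-digit position (so the 1st, 3rd, 5th, ... of the partial from the right).
  doubled (with −9 where >9): 0 1 5 2 1 5 5 8 9 → sum 36
  kept as-is: 9 5 8 1 8 7 3 6 8 → sum 55
Total = 36 + 55 = 91.
Check digit = (10 − (91 mod 10)) mod 10 = 9.

9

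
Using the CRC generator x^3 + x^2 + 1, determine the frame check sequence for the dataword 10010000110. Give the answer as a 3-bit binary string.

Append 3 zeros: 10010000110000. Divide by 1101 (XOR where the leading bit is 1):
  pos 0: 1001 XOR 1101 = 0100
  pos 1: 1000 XOR 1101 = 0101
  pos 2: 1010 XOR 1101 = 0111
  pos 3: 1110 XOR 1101 = 0011
  pos 5: 1101 XOR 1101 = 0000
  pos 9: 1000 XOR 1101 = 0101
  pos 10: 1010 XOR 1101 = 0111
Remainder (last 3 bits) = 111. This is the CRC / FCS.

111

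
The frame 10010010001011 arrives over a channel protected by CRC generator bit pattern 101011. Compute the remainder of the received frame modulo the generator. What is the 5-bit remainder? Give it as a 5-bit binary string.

Modulo-2 division of 10010010001011 by 101011:
  pos 0: 100100 XOR 101011 = 001111
  pos 2: 111110 XOR 101011 = 010101
  pos 3: 101010 XOR 101011 = 000001
  pos 8: 101011 XOR 101011 = 000000
Remainder = 00000 (zero — the frame passes the CRC check).

00000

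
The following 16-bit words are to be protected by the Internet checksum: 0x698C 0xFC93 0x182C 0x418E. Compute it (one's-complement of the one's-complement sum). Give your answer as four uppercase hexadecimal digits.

One's-complement addition (fold any carry out of bit 15 back into bit 0):
  0x698C + 0xFC93 = 0x1661F → wrap carry → 0x6620
  0x6620 + 0x182C = 0x07E4C
  0x7E4C + 0x418E = 0x0BFDA
One's-complement sum = 0xBFDA.
Checksum = ~0xBFDA & 0xFFFF = 0x4025.

4025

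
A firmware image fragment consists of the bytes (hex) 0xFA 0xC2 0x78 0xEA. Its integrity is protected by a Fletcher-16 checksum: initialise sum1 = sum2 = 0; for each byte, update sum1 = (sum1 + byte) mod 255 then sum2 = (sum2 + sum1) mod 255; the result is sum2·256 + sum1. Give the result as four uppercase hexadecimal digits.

1021

Running sums (mod 255):
  after byte 0 (0xFA): sum1=250, sum2=250
  after byte 1 (0xC2): sum1=189, sum2=184
  after byte 2 (0x78): sum1=54, sum2=238
  after byte 3 (0xEA): sum1=33, sum2=16
Checksum = sum2·256 + sum1 = 16·256 + 33 = 4129 = 0x1021.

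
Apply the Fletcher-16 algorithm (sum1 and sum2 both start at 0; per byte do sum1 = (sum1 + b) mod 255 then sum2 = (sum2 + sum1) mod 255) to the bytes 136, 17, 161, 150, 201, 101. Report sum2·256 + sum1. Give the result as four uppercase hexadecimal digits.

Running sums (mod 255):
  after byte 0 (136): sum1=136, sum2=136
  after byte 1 (17): sum1=153, sum2=34
  after byte 2 (161): sum1=59, sum2=93
  after byte 3 (150): sum1=209, sum2=47
  after byte 4 (201): sum1=155, sum2=202
  after byte 5 (101): sum1=1, sum2=203
Checksum = sum2·256 + sum1 = 203·256 + 1 = 51969 = 0xCB01.

CB01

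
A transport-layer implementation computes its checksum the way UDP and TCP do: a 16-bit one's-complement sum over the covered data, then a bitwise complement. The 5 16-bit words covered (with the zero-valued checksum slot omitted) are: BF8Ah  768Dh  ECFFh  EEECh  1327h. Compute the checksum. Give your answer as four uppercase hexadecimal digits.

One's-complement addition (fold any carry out of bit 15 back into bit 0):
  0xBF8A + 0x768D = 0x13617 → wrap carry → 0x3618
  0x3618 + 0xECFF = 0x12317 → wrap carry → 0x2318
  0x2318 + 0xEEEC = 0x11204 → wrap carry → 0x1205
  0x1205 + 0x1327 = 0x0252C
One's-complement sum = 0x252C.
Checksum = ~0x252C & 0xFFFF = 0xDAD3.

DAD3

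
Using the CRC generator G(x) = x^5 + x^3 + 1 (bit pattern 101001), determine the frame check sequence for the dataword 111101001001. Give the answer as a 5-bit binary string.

00000

Append 5 zeros: 11110100100100000. Divide by 101001 (XOR where the leading bit is 1):
  pos 0: 111101 XOR 101001 = 010100
  pos 1: 101000 XOR 101001 = 000001
  pos 6: 101001 XOR 101001 = 000000
Remainder (last 5 bits) = 00000. This is the CRC / FCS.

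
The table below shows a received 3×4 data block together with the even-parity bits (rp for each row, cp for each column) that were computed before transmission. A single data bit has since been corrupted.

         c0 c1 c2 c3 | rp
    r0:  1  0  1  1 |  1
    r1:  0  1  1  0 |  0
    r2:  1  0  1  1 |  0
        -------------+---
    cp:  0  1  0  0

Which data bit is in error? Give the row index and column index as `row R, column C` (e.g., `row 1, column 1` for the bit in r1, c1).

row 2, column 2

Recompute each row's even parity and compare to rp:
  r0: data parity 1, sent rp 1 → ok
  r1: data parity 0, sent rp 0 → ok
  r2: data parity 1, sent rp 0 → mismatch
Recompute each column's even parity and compare to cp:
  c0: data parity 0, sent cp 0 → ok
  c1: data parity 1, sent cp 1 → ok
  c2: data parity 1, sent cp 0 → mismatch
  c3: data parity 0, sent cp 0 → ok
Exactly one row (r2) and one column (c2) fail → the flipped bit is at their intersection.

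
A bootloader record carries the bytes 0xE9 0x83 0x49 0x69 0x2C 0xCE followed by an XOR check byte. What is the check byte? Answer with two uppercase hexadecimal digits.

A8

XOR the bytes together:
  start with 0xE9
  0xE9 ⊕ 0x83 = 0x6A
  0x6A ⊕ 0x49 = 0x23
  0x23 ⊕ 0x69 = 0x4A
  0x4A ⊕ 0x2C = 0x66
  0x66 ⊕ 0xCE = 0xA8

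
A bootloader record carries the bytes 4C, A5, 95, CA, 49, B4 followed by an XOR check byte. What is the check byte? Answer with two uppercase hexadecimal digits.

XOR the bytes together:
  start with 0x4C
  0x4C ⊕ 0xA5 = 0xE9
  0xE9 ⊕ 0x95 = 0x7C
  0x7C ⊕ 0xCA = 0xB6
  0xB6 ⊕ 0x49 = 0xFF
  0xFF ⊕ 0xB4 = 0x4B

4B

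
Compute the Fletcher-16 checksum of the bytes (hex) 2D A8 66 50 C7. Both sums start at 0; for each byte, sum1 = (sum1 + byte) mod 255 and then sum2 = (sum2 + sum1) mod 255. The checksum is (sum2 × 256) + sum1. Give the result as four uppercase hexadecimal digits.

2054

Running sums (mod 255):
  after byte 0 (2D): sum1=45, sum2=45
  after byte 1 (A8): sum1=213, sum2=3
  after byte 2 (66): sum1=60, sum2=63
  after byte 3 (50): sum1=140, sum2=203
  after byte 4 (C7): sum1=84, sum2=32
Checksum = sum2·256 + sum1 = 32·256 + 84 = 8276 = 0x2054.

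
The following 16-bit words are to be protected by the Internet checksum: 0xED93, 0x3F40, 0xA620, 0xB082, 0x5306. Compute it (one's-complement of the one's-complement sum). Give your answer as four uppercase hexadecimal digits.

One's-complement addition (fold any carry out of bit 15 back into bit 0):
  0xED93 + 0x3F40 = 0x12CD3 → wrap carry → 0x2CD4
  0x2CD4 + 0xA620 = 0x0D2F4
  0xD2F4 + 0xB082 = 0x18376 → wrap carry → 0x8377
  0x8377 + 0x5306 = 0x0D67D
One's-complement sum = 0xD67D.
Checksum = ~0xD67D & 0xFFFF = 0x2982.

2982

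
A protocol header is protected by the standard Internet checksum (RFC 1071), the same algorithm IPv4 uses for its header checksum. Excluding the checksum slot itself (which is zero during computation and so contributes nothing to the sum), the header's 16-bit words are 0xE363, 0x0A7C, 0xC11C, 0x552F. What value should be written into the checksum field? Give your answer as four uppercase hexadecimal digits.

FBD3

One's-complement addition (fold any carry out of bit 15 back into bit 0):
  0xE363 + 0x0A7C = 0x0EDDF
  0xEDDF + 0xC11C = 0x1AEFB → wrap carry → 0xAEFC
  0xAEFC + 0x552F = 0x1042B → wrap carry → 0x042C
One's-complement sum = 0x042C.
Checksum = ~0x042C & 0xFFFF = 0xFBD3.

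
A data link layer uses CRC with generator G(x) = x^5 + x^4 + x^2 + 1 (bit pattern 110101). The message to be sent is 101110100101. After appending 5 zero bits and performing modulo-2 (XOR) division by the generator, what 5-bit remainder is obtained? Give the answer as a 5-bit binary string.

Append 5 zeros: 10111010010100000. Divide by 110101 (XOR where the leading bit is 1):
  pos 0: 101110 XOR 110101 = 011011
  pos 1: 110111 XOR 110101 = 000010
  pos 5: 100010 XOR 110101 = 010111
  pos 6: 101111 XOR 110101 = 011010
  pos 7: 110100 XOR 110101 = 000001
Remainder (last 5 bits) = 10000. This is the CRC / FCS.

10000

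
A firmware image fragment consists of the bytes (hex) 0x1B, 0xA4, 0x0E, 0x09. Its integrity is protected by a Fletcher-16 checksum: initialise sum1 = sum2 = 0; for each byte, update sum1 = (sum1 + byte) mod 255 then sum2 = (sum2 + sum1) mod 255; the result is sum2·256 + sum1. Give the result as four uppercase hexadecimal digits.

7FD6

Running sums (mod 255):
  after byte 0 (0x1B): sum1=27, sum2=27
  after byte 1 (0xA4): sum1=191, sum2=218
  after byte 2 (0x0E): sum1=205, sum2=168
  after byte 3 (0x09): sum1=214, sum2=127
Checksum = sum2·256 + sum1 = 127·256 + 214 = 32726 = 0x7FD6.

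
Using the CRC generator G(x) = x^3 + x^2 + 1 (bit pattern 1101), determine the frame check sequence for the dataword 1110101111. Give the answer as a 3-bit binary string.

Append 3 zeros: 1110101111000. Divide by 1101 (XOR where the leading bit is 1):
  pos 0: 1110 XOR 1101 = 0011
  pos 2: 1110 XOR 1101 = 0011
  pos 4: 1111 XOR 1101 = 0010
  pos 6: 1011 XOR 1101 = 0110
  pos 7: 1100 XOR 1101 = 0001
Remainder (last 3 bits) = 100. This is the CRC / FCS.

100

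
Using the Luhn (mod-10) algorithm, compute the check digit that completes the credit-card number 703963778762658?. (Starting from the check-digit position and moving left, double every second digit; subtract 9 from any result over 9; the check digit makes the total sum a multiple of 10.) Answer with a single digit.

Partial digits right→left: 8 5 6 2 6 7 8 7 7 3 6 9 3 0 7
Double every second digit counting from the check-digit position (so the 1st, 3rd, 5th, ... of the partial from the right).
  doubled (with −9 where >9): 7 3 3 7 5 3 6 5 → sum 39
  kept as-is: 5 2 7 7 3 9 0 → sum 33
Total = 39 + 33 = 72.
Check digit = (10 − (72 mod 10)) mod 10 = 8.

8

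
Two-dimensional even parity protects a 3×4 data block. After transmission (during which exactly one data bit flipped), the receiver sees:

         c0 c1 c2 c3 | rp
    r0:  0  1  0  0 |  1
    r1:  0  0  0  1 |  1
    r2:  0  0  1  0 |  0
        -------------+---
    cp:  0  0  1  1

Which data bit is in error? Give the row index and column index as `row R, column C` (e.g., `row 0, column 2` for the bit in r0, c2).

row 2, column 1

Recompute each row's even parity and compare to rp:
  r0: data parity 1, sent rp 1 → ok
  r1: data parity 1, sent rp 1 → ok
  r2: data parity 1, sent rp 0 → mismatch
Recompute each column's even parity and compare to cp:
  c0: data parity 0, sent cp 0 → ok
  c1: data parity 1, sent cp 0 → mismatch
  c2: data parity 1, sent cp 1 → ok
  c3: data parity 1, sent cp 1 → ok
Exactly one row (r2) and one column (c1) fail → the flipped bit is at their intersection.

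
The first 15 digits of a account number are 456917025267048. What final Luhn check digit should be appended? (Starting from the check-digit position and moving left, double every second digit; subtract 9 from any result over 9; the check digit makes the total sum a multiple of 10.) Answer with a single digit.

0

Partial digits right→left: 8 4 0 7 6 2 5 2 0 7 1 9 6 5 4
Double every second digit counting from the check-digit position (so the 1st, 3rd, 5th, ... of the partial from the right).
  doubled (with −9 where >9): 7 0 3 1 0 2 3 8 → sum 24
  kept as-is: 4 7 2 2 7 9 5 → sum 36
Total = 24 + 36 = 60.
Check digit = (10 − (60 mod 10)) mod 10 = 0.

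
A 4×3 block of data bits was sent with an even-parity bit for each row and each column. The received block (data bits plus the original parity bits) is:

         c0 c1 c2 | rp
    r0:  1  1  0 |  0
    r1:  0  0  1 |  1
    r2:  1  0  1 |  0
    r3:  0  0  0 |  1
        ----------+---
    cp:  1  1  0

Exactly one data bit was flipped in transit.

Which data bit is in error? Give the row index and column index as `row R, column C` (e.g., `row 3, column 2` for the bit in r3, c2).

Recompute each row's even parity and compare to rp:
  r0: data parity 0, sent rp 0 → ok
  r1: data parity 1, sent rp 1 → ok
  r2: data parity 0, sent rp 0 → ok
  r3: data parity 0, sent rp 1 → mismatch
Recompute each column's even parity and compare to cp:
  c0: data parity 0, sent cp 1 → mismatch
  c1: data parity 1, sent cp 1 → ok
  c2: data parity 0, sent cp 0 → ok
Exactly one row (r3) and one column (c0) fail → the flipped bit is at their intersection.

row 3, column 0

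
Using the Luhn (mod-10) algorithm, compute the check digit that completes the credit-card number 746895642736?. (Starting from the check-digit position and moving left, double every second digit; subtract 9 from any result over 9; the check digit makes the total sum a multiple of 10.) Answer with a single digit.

5

Partial digits right→left: 6 3 7 2 4 6 5 9 8 6 4 7
Double every second digit counting from the check-digit position (so the 1st, 3rd, 5th, ... of the partial from the right).
  doubled (with −9 where >9): 3 5 8 1 7 8 → sum 32
  kept as-is: 3 2 6 9 6 7 → sum 33
Total = 32 + 33 = 65.
Check digit = (10 − (65 mod 10)) mod 10 = 5.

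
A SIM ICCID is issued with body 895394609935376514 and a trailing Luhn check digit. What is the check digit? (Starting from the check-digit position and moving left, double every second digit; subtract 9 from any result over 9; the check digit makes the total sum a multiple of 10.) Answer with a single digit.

Partial digits right→left: 4 1 5 6 7 3 5 3 9 9 0 6 4 9 3 5 9 8
Double every second digit counting from the check-digit position (so the 1st, 3rd, 5th, ... of the partial from the right).
  doubled (with −9 where >9): 8 1 5 1 9 0 8 6 9 → sum 47
  kept as-is: 1 6 3 3 9 6 9 5 8 → sum 50
Total = 47 + 50 = 97.
Check digit = (10 − (97 mod 10)) mod 10 = 3.

3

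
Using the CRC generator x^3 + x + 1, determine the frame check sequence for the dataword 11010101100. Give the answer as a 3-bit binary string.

001

Append 3 zeros: 11010101100000. Divide by 1011 (XOR where the leading bit is 1):
  pos 0: 1101 XOR 1011 = 0110
  pos 1: 1100 XOR 1011 = 0111
  pos 2: 1111 XOR 1011 = 0100
  pos 3: 1000 XOR 1011 = 0011
  pos 5: 1111 XOR 1011 = 0100
  pos 6: 1000 XOR 1011 = 0011
  pos 8: 1100 XOR 1011 = 0111
  pos 9: 1110 XOR 1011 = 0101
  pos 10: 1010 XOR 1011 = 0001
Remainder (last 3 bits) = 001. This is the CRC / FCS.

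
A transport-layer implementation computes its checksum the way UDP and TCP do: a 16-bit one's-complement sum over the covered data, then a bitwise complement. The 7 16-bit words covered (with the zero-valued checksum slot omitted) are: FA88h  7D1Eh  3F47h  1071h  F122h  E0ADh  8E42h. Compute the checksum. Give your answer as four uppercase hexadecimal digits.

One's-complement addition (fold any carry out of bit 15 back into bit 0):
  0xFA88 + 0x7D1E = 0x177A6 → wrap carry → 0x77A7
  0x77A7 + 0x3F47 = 0x0B6EE
  0xB6EE + 0x1071 = 0x0C75F
  0xC75F + 0xF122 = 0x1B881 → wrap carry → 0xB882
  0xB882 + 0xE0AD = 0x1992F → wrap carry → 0x9930
  0x9930 + 0x8E42 = 0x12772 → wrap carry → 0x2773
One's-complement sum = 0x2773.
Checksum = ~0x2773 & 0xFFFF = 0xD88C.

D88C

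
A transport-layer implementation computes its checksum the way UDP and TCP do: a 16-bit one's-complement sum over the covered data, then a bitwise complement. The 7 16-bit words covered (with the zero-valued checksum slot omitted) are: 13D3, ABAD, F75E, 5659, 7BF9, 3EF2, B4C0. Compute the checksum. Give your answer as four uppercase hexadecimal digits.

831A

One's-complement addition (fold any carry out of bit 15 back into bit 0):
  0x13D3 + 0xABAD = 0x0BF80
  0xBF80 + 0xF75E = 0x1B6DE → wrap carry → 0xB6DF
  0xB6DF + 0x5659 = 0x10D38 → wrap carry → 0x0D39
  0x0D39 + 0x7BF9 = 0x08932
  0x8932 + 0x3EF2 = 0x0C824
  0xC824 + 0xB4C0 = 0x17CE4 → wrap carry → 0x7CE5
One's-complement sum = 0x7CE5.
Checksum = ~0x7CE5 & 0xFFFF = 0x831A.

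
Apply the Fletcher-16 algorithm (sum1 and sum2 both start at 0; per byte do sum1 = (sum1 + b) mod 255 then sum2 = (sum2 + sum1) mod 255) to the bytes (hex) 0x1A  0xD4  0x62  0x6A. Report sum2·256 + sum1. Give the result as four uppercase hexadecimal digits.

Running sums (mod 255):
  after byte 0 (0x1A): sum1=26, sum2=26
  after byte 1 (0xD4): sum1=238, sum2=9
  after byte 2 (0x62): sum1=81, sum2=90
  after byte 3 (0x6A): sum1=187, sum2=22
Checksum = sum2·256 + sum1 = 22·256 + 187 = 5819 = 0x16BB.

16BB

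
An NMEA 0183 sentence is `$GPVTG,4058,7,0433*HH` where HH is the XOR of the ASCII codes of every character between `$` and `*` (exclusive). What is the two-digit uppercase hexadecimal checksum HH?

44

XOR the ASCII codes of the payload characters:
  'G' = 0x47 → acc = 0x47
  'P' = 0x50 → acc = 0x17
  'V' = 0x56 → acc = 0x41
  'T' = 0x54 → acc = 0x15
  'G' = 0x47 → acc = 0x52
  ',' = 0x2C → acc = 0x7E
  '4' = 0x34 → acc = 0x4A
  '0' = 0x30 → acc = 0x7A
  '5' = 0x35 → acc = 0x4F
  '8' = 0x38 → acc = 0x77
  ',' = 0x2C → acc = 0x5B
  '7' = 0x37 → acc = 0x6C
  ',' = 0x2C → acc = 0x40
  '0' = 0x30 → acc = 0x70
  '4' = 0x34 → acc = 0x44
  '3' = 0x33 → acc = 0x77
  '3' = 0x33 → acc = 0x44
Checksum = 0x44.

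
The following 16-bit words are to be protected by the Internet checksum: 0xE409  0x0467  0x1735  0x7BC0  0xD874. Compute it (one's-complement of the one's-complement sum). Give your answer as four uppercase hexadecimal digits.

One's-complement addition (fold any carry out of bit 15 back into bit 0):
  0xE409 + 0x0467 = 0x0E870
  0xE870 + 0x1735 = 0x0FFA5
  0xFFA5 + 0x7BC0 = 0x17B65 → wrap carry → 0x7B66
  0x7B66 + 0xD874 = 0x153DA → wrap carry → 0x53DB
One's-complement sum = 0x53DB.
Checksum = ~0x53DB & 0xFFFF = 0xAC24.

AC24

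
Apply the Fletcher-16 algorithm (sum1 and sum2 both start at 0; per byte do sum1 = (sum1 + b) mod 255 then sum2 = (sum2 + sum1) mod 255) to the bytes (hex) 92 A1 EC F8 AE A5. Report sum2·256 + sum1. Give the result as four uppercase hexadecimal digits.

396E

Running sums (mod 255):
  after byte 0 (92): sum1=146, sum2=146
  after byte 1 (A1): sum1=52, sum2=198
  after byte 2 (EC): sum1=33, sum2=231
  after byte 3 (F8): sum1=26, sum2=2
  after byte 4 (AE): sum1=200, sum2=202
  after byte 5 (A5): sum1=110, sum2=57
Checksum = sum2·256 + sum1 = 57·256 + 110 = 14702 = 0x396E.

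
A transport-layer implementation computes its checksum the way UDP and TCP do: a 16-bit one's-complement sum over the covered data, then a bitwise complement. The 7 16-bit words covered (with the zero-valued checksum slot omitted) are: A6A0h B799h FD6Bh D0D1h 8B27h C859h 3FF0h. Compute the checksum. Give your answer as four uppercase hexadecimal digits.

4016

One's-complement addition (fold any carry out of bit 15 back into bit 0):
  0xA6A0 + 0xB799 = 0x15E39 → wrap carry → 0x5E3A
  0x5E3A + 0xFD6B = 0x15BA5 → wrap carry → 0x5BA6
  0x5BA6 + 0xD0D1 = 0x12C77 → wrap carry → 0x2C78
  0x2C78 + 0x8B27 = 0x0B79F
  0xB79F + 0xC859 = 0x17FF8 → wrap carry → 0x7FF9
  0x7FF9 + 0x3FF0 = 0x0BFE9
One's-complement sum = 0xBFE9.
Checksum = ~0xBFE9 & 0xFFFF = 0x4016.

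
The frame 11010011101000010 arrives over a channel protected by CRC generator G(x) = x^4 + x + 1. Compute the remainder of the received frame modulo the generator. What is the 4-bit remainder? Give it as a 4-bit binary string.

1000

Modulo-2 division of 11010011101000010 by 10011:
  pos 0: 11010 XOR 10011 = 01001
  pos 1: 10010 XOR 10011 = 00001
  pos 5: 11110 XOR 10011 = 01101
  pos 6: 11011 XOR 10011 = 01000
  pos 7: 10000 XOR 10011 = 00011
  pos 10: 11000 XOR 10011 = 01011
  pos 11: 10111 XOR 10011 = 00100
Remainder = 1000 (nonzero — an error is detected).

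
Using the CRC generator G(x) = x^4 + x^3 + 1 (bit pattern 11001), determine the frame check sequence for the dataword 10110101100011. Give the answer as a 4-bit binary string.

0111

Append 4 zeros: 101101011000110000. Divide by 11001 (XOR where the leading bit is 1):
  pos 0: 10110 XOR 11001 = 01111
  pos 1: 11111 XOR 11001 = 00110
  pos 3: 11001 XOR 11001 = 00000
  pos 8: 10001 XOR 11001 = 01000
  pos 9: 10001 XOR 11001 = 01000
  pos 10: 10000 XOR 11001 = 01001
  pos 11: 10010 XOR 11001 = 01011
  pos 12: 10110 XOR 11001 = 01111
  pos 13: 11110 XOR 11001 = 00111
Remainder (last 4 bits) = 0111. This is the CRC / FCS.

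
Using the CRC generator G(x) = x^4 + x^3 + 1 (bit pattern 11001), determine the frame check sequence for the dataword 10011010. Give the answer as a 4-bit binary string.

1111

Append 4 zeros: 100110100000. Divide by 11001 (XOR where the leading bit is 1):
  pos 0: 10011 XOR 11001 = 01010
  pos 1: 10100 XOR 11001 = 01101
  pos 2: 11011 XOR 11001 = 00010
  pos 5: 10000 XOR 11001 = 01001
  pos 6: 10010 XOR 11001 = 01011
  pos 7: 10110 XOR 11001 = 01111
Remainder (last 4 bits) = 1111. This is the CRC / FCS.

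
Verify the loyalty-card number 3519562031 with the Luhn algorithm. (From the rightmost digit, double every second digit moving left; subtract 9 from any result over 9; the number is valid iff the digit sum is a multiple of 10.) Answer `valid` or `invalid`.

From the right, keep odd positions and double even positions (subtract 9 from any doubled value over 9):
  doubled (positions 2,4,...): 6 4 1 2 6 → sum 19
  kept (positions 1,3,...): 1 0 6 9 5 → sum 21
Total = 40.
40 mod 10 = 0, so the number is valid.

valid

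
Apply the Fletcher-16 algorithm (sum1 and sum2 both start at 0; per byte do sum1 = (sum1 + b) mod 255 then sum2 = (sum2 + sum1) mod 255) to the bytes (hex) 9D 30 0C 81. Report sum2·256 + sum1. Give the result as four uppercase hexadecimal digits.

A05B

Running sums (mod 255):
  after byte 0 (9D): sum1=157, sum2=157
  after byte 1 (30): sum1=205, sum2=107
  after byte 2 (0C): sum1=217, sum2=69
  after byte 3 (81): sum1=91, sum2=160
Checksum = sum2·256 + sum1 = 160·256 + 91 = 41051 = 0xA05B.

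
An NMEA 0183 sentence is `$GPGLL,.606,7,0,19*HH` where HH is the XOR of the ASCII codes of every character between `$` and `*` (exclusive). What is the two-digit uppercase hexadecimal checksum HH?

XOR the ASCII codes of the payload characters:
  'G' = 0x47 → acc = 0x47
  'P' = 0x50 → acc = 0x17
  'G' = 0x47 → acc = 0x50
  'L' = 0x4C → acc = 0x1C
  'L' = 0x4C → acc = 0x50
  ',' = 0x2C → acc = 0x7C
  '.' = 0x2E → acc = 0x52
  '6' = 0x36 → acc = 0x64
  '0' = 0x30 → acc = 0x54
  '6' = 0x36 → acc = 0x62
  ',' = 0x2C → acc = 0x4E
  '7' = 0x37 → acc = 0x79
  ',' = 0x2C → acc = 0x55
  '0' = 0x30 → acc = 0x65
  ',' = 0x2C → acc = 0x49
  '1' = 0x31 → acc = 0x78
  '9' = 0x39 → acc = 0x41
Checksum = 0x41.

41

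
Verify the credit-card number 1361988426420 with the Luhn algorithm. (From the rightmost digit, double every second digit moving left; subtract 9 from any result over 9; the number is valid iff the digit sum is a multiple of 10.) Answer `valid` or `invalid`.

valid

From the right, keep odd positions and double even positions (subtract 9 from any doubled value over 9):
  doubled (positions 2,4,...): 4 3 8 7 2 6 → sum 30
  kept (positions 1,3,...): 0 4 2 8 9 6 1 → sum 30
Total = 60.
60 mod 10 = 0, so the number is valid.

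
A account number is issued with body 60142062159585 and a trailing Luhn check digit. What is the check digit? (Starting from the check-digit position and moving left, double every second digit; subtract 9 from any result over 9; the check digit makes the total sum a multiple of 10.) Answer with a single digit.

Partial digits right→left: 5 8 5 9 5 1 2 6 0 2 4 1 0 6
Double every second digit counting from the check-digit position (so the 1st, 3rd, 5th, ... of the partial from the right).
  doubled (with −9 where >9): 1 1 1 4 0 8 0 → sum 15
  kept as-is: 8 9 1 6 2 1 6 → sum 33
Total = 15 + 33 = 48.
Check digit = (10 − (48 mod 10)) mod 10 = 2.

2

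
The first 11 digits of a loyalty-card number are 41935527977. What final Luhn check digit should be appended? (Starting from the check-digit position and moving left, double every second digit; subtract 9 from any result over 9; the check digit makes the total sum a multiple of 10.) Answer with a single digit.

1

Partial digits right→left: 7 7 9 7 2 5 5 3 9 1 4
Double every second digit counting from the check-digit position (so the 1st, 3rd, 5th, ... of the partial from the right).
  doubled (with −9 where >9): 5 9 4 1 9 8 → sum 36
  kept as-is: 7 7 5 3 1 → sum 23
Total = 36 + 23 = 59.
Check digit = (10 − (59 mod 10)) mod 10 = 1.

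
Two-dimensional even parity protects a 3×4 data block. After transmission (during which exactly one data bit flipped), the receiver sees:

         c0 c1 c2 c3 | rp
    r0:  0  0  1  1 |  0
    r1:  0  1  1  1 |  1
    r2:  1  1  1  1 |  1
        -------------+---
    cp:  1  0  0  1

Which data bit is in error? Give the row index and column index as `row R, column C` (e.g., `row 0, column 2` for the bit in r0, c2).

Recompute each row's even parity and compare to rp:
  r0: data parity 0, sent rp 0 → ok
  r1: data parity 1, sent rp 1 → ok
  r2: data parity 0, sent rp 1 → mismatch
Recompute each column's even parity and compare to cp:
  c0: data parity 1, sent cp 1 → ok
  c1: data parity 0, sent cp 0 → ok
  c2: data parity 1, sent cp 0 → mismatch
  c3: data parity 1, sent cp 1 → ok
Exactly one row (r2) and one column (c2) fail → the flipped bit is at their intersection.

row 2, column 2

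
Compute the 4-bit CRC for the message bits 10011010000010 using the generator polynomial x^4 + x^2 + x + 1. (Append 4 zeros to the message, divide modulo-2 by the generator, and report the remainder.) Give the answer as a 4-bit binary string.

Append 4 zeros: 100110100000100000. Divide by 10111 (XOR where the leading bit is 1):
  pos 0: 10011 XOR 10111 = 00100
  pos 2: 10001 XOR 10111 = 00110
  pos 4: 11000 XOR 10111 = 01111
  pos 5: 11110 XOR 10111 = 01001
  pos 6: 10010 XOR 10111 = 00101
  pos 8: 10101 XOR 10111 = 00010
  pos 11: 10000 XOR 10111 = 00111
  pos 13: 11100 XOR 10111 = 01011
Remainder (last 4 bits) = 1011. This is the CRC / FCS.

1011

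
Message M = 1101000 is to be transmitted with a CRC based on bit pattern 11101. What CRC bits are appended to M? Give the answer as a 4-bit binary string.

Append 4 zeros: 11010000000. Divide by 11101 (XOR where the leading bit is 1):
  pos 0: 11010 XOR 11101 = 00111
  pos 2: 11100 XOR 11101 = 00001
  pos 6: 10000 XOR 11101 = 01101
Remainder (last 4 bits) = 1101. This is the CRC / FCS.

1101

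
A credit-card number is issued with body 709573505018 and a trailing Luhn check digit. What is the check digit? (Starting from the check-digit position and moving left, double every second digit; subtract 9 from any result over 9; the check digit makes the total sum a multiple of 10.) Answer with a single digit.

2

Partial digits right→left: 8 1 0 5 0 5 3 7 5 9 0 7
Double every second digit counting from the check-digit position (so the 1st, 3rd, 5th, ... of the partial from the right).
  doubled (with −9 where >9): 7 0 0 6 1 0 → sum 14
  kept as-is: 1 5 5 7 9 7 → sum 34
Total = 14 + 34 = 48.
Check digit = (10 − (48 mod 10)) mod 10 = 2.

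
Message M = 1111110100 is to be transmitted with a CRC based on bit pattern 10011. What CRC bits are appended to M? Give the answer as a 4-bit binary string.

Append 4 zeros: 11111101000000. Divide by 10011 (XOR where the leading bit is 1):
  pos 0: 11111 XOR 10011 = 01100
  pos 1: 11001 XOR 10011 = 01010
  pos 2: 10100 XOR 10011 = 00111
  pos 4: 11110 XOR 10011 = 01101
  pos 5: 11010 XOR 10011 = 01001
  pos 6: 10010 XOR 10011 = 00001
Remainder (last 4 bits) = 1000. This is the CRC / FCS.

1000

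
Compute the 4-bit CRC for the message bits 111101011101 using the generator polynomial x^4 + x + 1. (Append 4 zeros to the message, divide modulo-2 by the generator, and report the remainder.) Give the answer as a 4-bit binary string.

Append 4 zeros: 1111010111010000. Divide by 10011 (XOR where the leading bit is 1):
  pos 0: 11110 XOR 10011 = 01101
  pos 1: 11011 XOR 10011 = 01000
  pos 2: 10000 XOR 10011 = 00011
  pos 5: 11111 XOR 10011 = 01100
  pos 6: 11000 XOR 10011 = 01011
  pos 7: 10111 XOR 10011 = 00100
  pos 9: 10000 XOR 10011 = 00011
Remainder (last 4 bits) = 1100. This is the CRC / FCS.

1100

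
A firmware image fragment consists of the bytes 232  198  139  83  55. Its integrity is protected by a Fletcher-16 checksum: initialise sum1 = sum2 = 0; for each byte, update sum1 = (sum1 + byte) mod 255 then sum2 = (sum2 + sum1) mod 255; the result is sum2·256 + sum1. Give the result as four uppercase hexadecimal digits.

Running sums (mod 255):
  after byte 0 (232): sum1=232, sum2=232
  after byte 1 (198): sum1=175, sum2=152
  after byte 2 (139): sum1=59, sum2=211
  after byte 3 (83): sum1=142, sum2=98
  after byte 4 (55): sum1=197, sum2=40
Checksum = sum2·256 + sum1 = 40·256 + 197 = 10437 = 0x28C5.

28C5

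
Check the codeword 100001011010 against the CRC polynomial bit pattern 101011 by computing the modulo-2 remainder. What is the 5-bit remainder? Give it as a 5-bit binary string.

00001

Modulo-2 division of 100001011010 by 101011:
  pos 0: 100001 XOR 101011 = 001010
  pos 2: 101001 XOR 101011 = 000010
  pos 6: 101010 XOR 101011 = 000001
Remainder = 00001 (nonzero — an error is detected).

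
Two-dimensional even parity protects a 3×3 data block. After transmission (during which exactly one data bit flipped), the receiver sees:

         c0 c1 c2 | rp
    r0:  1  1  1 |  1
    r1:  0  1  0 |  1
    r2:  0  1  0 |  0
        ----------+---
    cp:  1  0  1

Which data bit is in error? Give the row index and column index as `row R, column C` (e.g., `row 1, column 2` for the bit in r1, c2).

Recompute each row's even parity and compare to rp:
  r0: data parity 1, sent rp 1 → ok
  r1: data parity 1, sent rp 1 → ok
  r2: data parity 1, sent rp 0 → mismatch
Recompute each column's even parity and compare to cp:
  c0: data parity 1, sent cp 1 → ok
  c1: data parity 1, sent cp 0 → mismatch
  c2: data parity 1, sent cp 1 → ok
Exactly one row (r2) and one column (c1) fail → the flipped bit is at their intersection.

row 2, column 1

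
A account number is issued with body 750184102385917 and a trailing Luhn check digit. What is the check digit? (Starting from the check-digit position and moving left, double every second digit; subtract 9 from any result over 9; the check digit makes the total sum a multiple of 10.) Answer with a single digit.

2

Partial digits right→left: 7 1 9 5 8 3 2 0 1 4 8 1 0 5 7
Double every second digit counting from the check-digit position (so the 1st, 3rd, 5th, ... of the partial from the right).
  doubled (with −9 where >9): 5 9 7 4 2 7 0 5 → sum 39
  kept as-is: 1 5 3 0 4 1 5 → sum 19
Total = 39 + 19 = 58.
Check digit = (10 − (58 mod 10)) mod 10 = 2.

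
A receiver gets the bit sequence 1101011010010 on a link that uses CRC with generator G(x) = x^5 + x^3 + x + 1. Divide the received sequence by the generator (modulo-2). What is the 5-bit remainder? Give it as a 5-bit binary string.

01000

Modulo-2 division of 1101011010010 by 101011:
  pos 0: 110101 XOR 101011 = 011110
  pos 1: 111101 XOR 101011 = 010110
  pos 2: 101100 XOR 101011 = 000111
  pos 5: 111100 XOR 101011 = 010111
  pos 6: 101111 XOR 101011 = 000100
Remainder = 01000 (nonzero — an error is detected).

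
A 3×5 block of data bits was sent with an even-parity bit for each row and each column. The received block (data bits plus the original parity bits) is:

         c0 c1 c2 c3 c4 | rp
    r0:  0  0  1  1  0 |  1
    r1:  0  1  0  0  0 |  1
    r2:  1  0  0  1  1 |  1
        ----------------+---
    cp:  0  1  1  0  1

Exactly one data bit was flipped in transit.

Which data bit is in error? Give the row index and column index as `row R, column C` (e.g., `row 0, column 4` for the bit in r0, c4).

Recompute each row's even parity and compare to rp:
  r0: data parity 0, sent rp 1 → mismatch
  r1: data parity 1, sent rp 1 → ok
  r2: data parity 1, sent rp 1 → ok
Recompute each column's even parity and compare to cp:
  c0: data parity 1, sent cp 0 → mismatch
  c1: data parity 1, sent cp 1 → ok
  c2: data parity 1, sent cp 1 → ok
  c3: data parity 0, sent cp 0 → ok
  c4: data parity 1, sent cp 1 → ok
Exactly one row (r0) and one column (c0) fail → the flipped bit is at their intersection.

row 0, column 0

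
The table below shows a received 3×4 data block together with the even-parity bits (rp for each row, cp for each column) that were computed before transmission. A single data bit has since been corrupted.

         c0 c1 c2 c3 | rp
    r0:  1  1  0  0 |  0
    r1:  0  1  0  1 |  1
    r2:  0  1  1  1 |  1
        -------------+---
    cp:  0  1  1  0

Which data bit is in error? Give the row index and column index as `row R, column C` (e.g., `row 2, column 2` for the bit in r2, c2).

Recompute each row's even parity and compare to rp:
  r0: data parity 0, sent rp 0 → ok
  r1: data parity 0, sent rp 1 → mismatch
  r2: data parity 1, sent rp 1 → ok
Recompute each column's even parity and compare to cp:
  c0: data parity 1, sent cp 0 → mismatch
  c1: data parity 1, sent cp 1 → ok
  c2: data parity 1, sent cp 1 → ok
  c3: data parity 0, sent cp 0 → ok
Exactly one row (r1) and one column (c0) fail → the flipped bit is at their intersection.

row 1, column 0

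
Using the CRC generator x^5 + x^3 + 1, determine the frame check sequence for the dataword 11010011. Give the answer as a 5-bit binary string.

10111

Append 5 zeros: 1101001100000. Divide by 101001 (XOR where the leading bit is 1):
  pos 0: 110100 XOR 101001 = 011101
  pos 1: 111011 XOR 101001 = 010010
  pos 2: 100101 XOR 101001 = 001100
  pos 4: 110000 XOR 101001 = 011001
  pos 5: 110010 XOR 101001 = 011011
  pos 6: 110110 XOR 101001 = 011111
  pos 7: 111110 XOR 101001 = 010111
Remainder (last 5 bits) = 10111. This is the CRC / FCS.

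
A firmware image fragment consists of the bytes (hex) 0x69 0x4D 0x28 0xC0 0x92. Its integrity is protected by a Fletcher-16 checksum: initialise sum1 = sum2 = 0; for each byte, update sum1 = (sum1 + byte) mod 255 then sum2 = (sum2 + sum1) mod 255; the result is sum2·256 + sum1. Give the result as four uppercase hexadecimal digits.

Running sums (mod 255):
  after byte 0 (0x69): sum1=105, sum2=105
  after byte 1 (0x4D): sum1=182, sum2=32
  after byte 2 (0x28): sum1=222, sum2=254
  after byte 3 (0xC0): sum1=159, sum2=158
  after byte 4 (0x92): sum1=50, sum2=208
Checksum = sum2·256 + sum1 = 208·256 + 50 = 53298 = 0xD032.

D032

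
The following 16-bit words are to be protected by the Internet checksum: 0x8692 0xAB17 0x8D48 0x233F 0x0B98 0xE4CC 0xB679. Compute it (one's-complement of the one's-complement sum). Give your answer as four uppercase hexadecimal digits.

76EF

One's-complement addition (fold any carry out of bit 15 back into bit 0):
  0x8692 + 0xAB17 = 0x131A9 → wrap carry → 0x31AA
  0x31AA + 0x8D48 = 0x0BEF2
  0xBEF2 + 0x233F = 0x0E231
  0xE231 + 0x0B98 = 0x0EDC9
  0xEDC9 + 0xE4CC = 0x1D295 → wrap carry → 0xD296
  0xD296 + 0xB679 = 0x1890F → wrap carry → 0x8910
One's-complement sum = 0x8910.
Checksum = ~0x8910 & 0xFFFF = 0x76EF.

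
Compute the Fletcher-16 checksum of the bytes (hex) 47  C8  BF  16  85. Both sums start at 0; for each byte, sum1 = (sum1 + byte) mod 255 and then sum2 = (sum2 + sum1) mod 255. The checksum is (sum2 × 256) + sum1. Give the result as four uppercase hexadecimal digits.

786B

Running sums (mod 255):
  after byte 0 (47): sum1=71, sum2=71
  after byte 1 (C8): sum1=16, sum2=87
  after byte 2 (BF): sum1=207, sum2=39
  after byte 3 (16): sum1=229, sum2=13
  after byte 4 (85): sum1=107, sum2=120
Checksum = sum2·256 + sum1 = 120·256 + 107 = 30827 = 0x786B.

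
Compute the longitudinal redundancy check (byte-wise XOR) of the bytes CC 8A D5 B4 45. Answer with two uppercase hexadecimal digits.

XOR the bytes together:
  start with 0xCC
  0xCC ⊕ 0x8A = 0x46
  0x46 ⊕ 0xD5 = 0x93
  0x93 ⊕ 0xB4 = 0x27
  0x27 ⊕ 0x45 = 0x62

62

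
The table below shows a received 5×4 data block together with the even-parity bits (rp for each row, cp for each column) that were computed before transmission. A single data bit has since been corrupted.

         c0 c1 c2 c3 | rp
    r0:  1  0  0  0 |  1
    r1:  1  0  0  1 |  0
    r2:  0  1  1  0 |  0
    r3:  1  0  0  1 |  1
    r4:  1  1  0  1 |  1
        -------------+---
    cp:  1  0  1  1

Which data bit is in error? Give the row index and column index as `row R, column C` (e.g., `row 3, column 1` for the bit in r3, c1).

Recompute each row's even parity and compare to rp:
  r0: data parity 1, sent rp 1 → ok
  r1: data parity 0, sent rp 0 → ok
  r2: data parity 0, sent rp 0 → ok
  r3: data parity 0, sent rp 1 → mismatch
  r4: data parity 1, sent rp 1 → ok
Recompute each column's even parity and compare to cp:
  c0: data parity 0, sent cp 1 → mismatch
  c1: data parity 0, sent cp 0 → ok
  c2: data parity 1, sent cp 1 → ok
  c3: data parity 1, sent cp 1 → ok
Exactly one row (r3) and one column (c0) fail → the flipped bit is at their intersection.

row 3, column 0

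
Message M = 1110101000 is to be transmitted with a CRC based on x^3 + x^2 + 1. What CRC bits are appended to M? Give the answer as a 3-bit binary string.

101

Append 3 zeros: 1110101000000. Divide by 1101 (XOR where the leading bit is 1):
  pos 0: 1110 XOR 1101 = 0011
  pos 2: 1110 XOR 1101 = 0011
  pos 4: 1110 XOR 1101 = 0011
  pos 6: 1100 XOR 1101 = 0001
  pos 9: 1000 XOR 1101 = 0101
Remainder (last 3 bits) = 101. This is the CRC / FCS.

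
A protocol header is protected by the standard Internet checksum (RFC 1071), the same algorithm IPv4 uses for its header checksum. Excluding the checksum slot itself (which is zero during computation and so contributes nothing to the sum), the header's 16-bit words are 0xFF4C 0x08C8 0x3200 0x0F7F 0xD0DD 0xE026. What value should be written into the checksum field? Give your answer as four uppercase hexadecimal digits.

One's-complement addition (fold any carry out of bit 15 back into bit 0):
  0xFF4C + 0x08C8 = 0x10814 → wrap carry → 0x0815
  0x0815 + 0x3200 = 0x03A15
  0x3A15 + 0x0F7F = 0x04994
  0x4994 + 0xD0DD = 0x11A71 → wrap carry → 0x1A72
  0x1A72 + 0xE026 = 0x0FA98
One's-complement sum = 0xFA98.
Checksum = ~0xFA98 & 0xFFFF = 0x0567.

0567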